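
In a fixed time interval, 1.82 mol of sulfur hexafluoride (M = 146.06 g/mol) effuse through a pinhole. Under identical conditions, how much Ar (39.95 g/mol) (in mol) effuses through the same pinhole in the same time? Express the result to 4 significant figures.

3.480 mol

Since effusion rate ∝ 1/√M, rate_Ar/rate_SF₆ = √(M_SF₆/M_Ar) = √(146.06/39.95) = √3.656 = 1.912.
So the amount for Ar is 1.82 × 1.912 = 3.480 mol.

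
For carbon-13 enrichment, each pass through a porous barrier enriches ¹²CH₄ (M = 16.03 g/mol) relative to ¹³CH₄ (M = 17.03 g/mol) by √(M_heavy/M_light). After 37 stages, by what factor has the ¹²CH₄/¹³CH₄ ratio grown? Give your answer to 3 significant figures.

After 37 stages the ratio has grown by (√(17.03/16.03))^37 = (17.03/16.03)^(37/2).
= 1.06238^(37/2) = 3.06.

3.06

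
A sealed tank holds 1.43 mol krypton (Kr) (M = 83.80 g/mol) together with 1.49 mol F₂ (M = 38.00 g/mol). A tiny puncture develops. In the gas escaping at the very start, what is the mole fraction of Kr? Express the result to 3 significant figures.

0.393

Effusion rate of each component ∝ n_i/√M_i (partial pressure × 1/√M).
Mole fraction of Kr in the effusate = (n_Kr/√M_Kr) / (n_Kr/√M_Kr + n_F₂/√M_F₂)
= (1.43/√83.80) / (1.43/√83.80 + 1.49/√38.00) = 0.1562/(0.1562 + 0.2417) = 0.393.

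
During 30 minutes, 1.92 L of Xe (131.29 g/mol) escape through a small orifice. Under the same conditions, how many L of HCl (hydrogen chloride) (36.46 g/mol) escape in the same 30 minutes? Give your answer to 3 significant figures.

Using Graham's law: rate_HCl/rate_Xe = √(M_Xe/M_HCl) = √(131.29/36.46) = √3.601 = 1.898.
So the volume for HCl is 1.92 × 1.898 = 3.64 L.

3.64 L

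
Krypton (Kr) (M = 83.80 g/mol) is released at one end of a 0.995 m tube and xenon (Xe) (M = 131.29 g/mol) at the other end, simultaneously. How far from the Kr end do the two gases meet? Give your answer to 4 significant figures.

Distances travelled in equal time are proportional to diffusion rates, so d_Kr/d_Xe = √(M_Xe/M_Kr) = √(131.29/83.80) = 1.252.
With d_Kr + d_Xe = 0.995 m, d_Xe = 0.995/(1 + 1.252) = 0.4419 m.
d_Kr = 0.995 − 0.4419 = 0.5531 m.

0.5531 m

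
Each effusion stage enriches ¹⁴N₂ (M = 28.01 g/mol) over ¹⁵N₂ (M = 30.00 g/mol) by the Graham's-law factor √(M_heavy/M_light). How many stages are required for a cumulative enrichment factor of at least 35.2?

With α = √(30.00/28.01) per stage, ln α = ½ ln(1.07105) = 0.03432.
Need α^N ≥ 35.2 ⇒ N ≥ ln(35.2) / ln α = 3.561 / 0.03432 = 103.77.
Minimum whole number of stages: N = 104.

104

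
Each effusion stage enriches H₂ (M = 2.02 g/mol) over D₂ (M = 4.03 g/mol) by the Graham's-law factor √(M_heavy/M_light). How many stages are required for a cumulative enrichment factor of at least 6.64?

Single-stage factor α = √(4.03/2.02), so ln α = ½ ln(1.99505) = 0.3453.
Need α^N ≥ 6.64 ⇒ N ≥ ln(6.64) / ln α = 1.893 / 0.3453 = 5.48.
Rounding up, N = 6 stages.

6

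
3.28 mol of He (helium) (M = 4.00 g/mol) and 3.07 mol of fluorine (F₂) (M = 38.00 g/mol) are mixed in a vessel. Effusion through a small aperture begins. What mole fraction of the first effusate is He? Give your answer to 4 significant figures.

0.7671

Each component's effusion rate ∝ (its partial pressure)·(1/√M) ∝ n_i/√M_i.
Mole fraction of He in the effusate = (n_He/√M_He) / (n_He/√M_He + n_F₂/√M_F₂)
= (3.28/√4.00) / (3.28/√4.00 + 3.07/√38.00) = 1.640/(1.640 + 0.4980) = 0.7671.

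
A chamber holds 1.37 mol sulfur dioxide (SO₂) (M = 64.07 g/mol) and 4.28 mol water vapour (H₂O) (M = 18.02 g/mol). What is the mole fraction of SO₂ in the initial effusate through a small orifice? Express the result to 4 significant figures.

The effusion rate of species i is ∝ p_i/√M_i ∝ n_i/√M_i.
x_SO₂(eff) = (n_SO₂/√M_SO₂) / (n_SO₂/√M_SO₂ + n_H₂O/√M_H₂O)
= (1.37/√64.07) / (1.37/√64.07 + 4.28/√18.02) = 0.1712/(0.1712 + 1.008) = 0.1451.

0.1451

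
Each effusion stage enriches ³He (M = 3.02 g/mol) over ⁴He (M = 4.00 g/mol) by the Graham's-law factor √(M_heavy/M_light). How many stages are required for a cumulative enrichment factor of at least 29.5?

25

Single-stage factor α = √(4.00/3.02), so ln α = ½ ln(1.32450) = 0.1405.
Need α^N ≥ 29.5 ⇒ N ≥ ln(29.5) / ln α = 3.384 / 0.1405 = 24.08.
Rounding up, N = 25 stages.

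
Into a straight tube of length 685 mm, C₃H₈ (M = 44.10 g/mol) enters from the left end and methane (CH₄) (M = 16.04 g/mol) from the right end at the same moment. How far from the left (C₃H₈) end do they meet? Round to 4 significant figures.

Distances travelled in equal time are proportional to diffusion rates, so d_C₃H₈/d_CH₄ = √(M_CH₄/M_C₃H₈) = √(16.04/44.10) = 0.6031.
With d_C₃H₈ + d_CH₄ = 685 mm, d_CH₄ = 685/(1 + 0.6031) = 427.3 mm.
d_C₃H₈ = 685 − 427.3 = 257.7 mm.

257.7 mm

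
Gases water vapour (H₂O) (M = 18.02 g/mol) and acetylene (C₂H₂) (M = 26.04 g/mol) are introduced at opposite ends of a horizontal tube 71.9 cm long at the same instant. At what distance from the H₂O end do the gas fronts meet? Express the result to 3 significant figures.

The fronts meet when d_H₂O + d_C₂H₂ = L with d_H₂O/d_C₂H₂ = √(M_C₂H₂/M_H₂O) (Graham's law). Here √(M_C₂H₂/M_H₂O) = √(26.04/18.02) = 1.202.
With d_H₂O + d_C₂H₂ = 71.9 cm, d_C₂H₂ = 71.9/(1 + 1.202) = 32.65 cm.
d_H₂O = 71.9 − 32.65 = 39.2 cm.

39.2 cm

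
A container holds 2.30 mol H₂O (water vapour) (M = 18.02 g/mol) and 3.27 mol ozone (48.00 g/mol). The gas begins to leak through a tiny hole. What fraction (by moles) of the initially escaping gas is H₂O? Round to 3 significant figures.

Each component's effusion rate ∝ (its partial pressure)·(1/√M) ∝ n_i/√M_i.
So x_H₂O in the escaping gas = (n_H₂O/√M_H₂O) / Σ(n_i/√M_i)
= (2.30/√18.02) / (2.30/√18.02 + 3.27/√48.00) = 0.5418/(0.5418 + 0.4720) = 0.534.

0.534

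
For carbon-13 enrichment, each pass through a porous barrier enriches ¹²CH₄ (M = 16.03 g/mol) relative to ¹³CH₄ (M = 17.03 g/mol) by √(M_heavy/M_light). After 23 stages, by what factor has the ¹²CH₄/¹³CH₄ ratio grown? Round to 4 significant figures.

2.006

Each stage multiplies the ratio by α = √(17.03/16.03), so after 23 stages the overall factor is α^23 = (17.03/16.03)^(23/2).
= 1.06238^(23/2) = 2.006.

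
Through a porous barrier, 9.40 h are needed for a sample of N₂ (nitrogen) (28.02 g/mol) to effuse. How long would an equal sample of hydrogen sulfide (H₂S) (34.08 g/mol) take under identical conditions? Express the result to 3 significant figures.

10.4 h

Since effusion rate ∝ 1/√M, t_H₂S/t_N₂ = √(M_H₂S/M_N₂) = √(34.08/28.02) = √1.216 = 1.103.
So the time for H₂S is 9.40 × 1.103 = 10.4 h.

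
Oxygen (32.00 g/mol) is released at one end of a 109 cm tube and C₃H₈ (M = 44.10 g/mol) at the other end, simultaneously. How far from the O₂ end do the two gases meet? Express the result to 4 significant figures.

Graham's law gives d_O₂/d_C₃H₈ = rate_O₂/rate_C₃H₈ = √(M_C₃H₈/M_O₂) = √(44.10/32.00) = 1.174.
With d_O₂ + d_C₃H₈ = 109 cm, d_C₃H₈ = 109/(1 + 1.174) = 50.14 cm.
d_O₂ = 109 − 50.14 = 58.86 cm.

58.86 cm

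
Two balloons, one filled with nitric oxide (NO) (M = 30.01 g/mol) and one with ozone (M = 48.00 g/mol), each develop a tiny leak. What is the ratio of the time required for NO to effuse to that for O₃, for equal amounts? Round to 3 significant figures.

Using Graham's law: t_NO/t_O₃ = √(M_NO/M_O₃) = √(30.01/48.00) = √0.6252 = 0.791.

0.791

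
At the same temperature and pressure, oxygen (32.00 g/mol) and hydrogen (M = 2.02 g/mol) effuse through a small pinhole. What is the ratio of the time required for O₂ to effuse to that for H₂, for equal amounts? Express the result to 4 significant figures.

3.980

Graham's law gives t_O₂/t_H₂ = √(M_O₂/M_H₂) = √(32.00/2.02) = √15.84 = 3.980.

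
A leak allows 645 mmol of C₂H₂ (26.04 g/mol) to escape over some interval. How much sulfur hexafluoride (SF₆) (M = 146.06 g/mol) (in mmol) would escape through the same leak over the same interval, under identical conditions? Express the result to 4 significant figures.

272.3 mmol

Using Graham's law: rate_SF₆/rate_C₂H₂ = √(M_C₂H₂/M_SF₆) = √(26.04/146.06) = √0.1783 = 0.4222.
So the amount for SF₆ is 645 × 0.4222 = 272.3 mmol.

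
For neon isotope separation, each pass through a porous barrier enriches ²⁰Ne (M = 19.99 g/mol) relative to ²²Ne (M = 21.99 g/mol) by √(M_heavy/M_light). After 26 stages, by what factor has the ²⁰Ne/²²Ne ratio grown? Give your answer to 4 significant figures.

Each stage multiplies the ratio by α = √(21.99/19.99), so after 26 stages the overall factor is α^26 = (21.99/19.99)^(26/2).
= 1.10005^13 = 3.454.

3.454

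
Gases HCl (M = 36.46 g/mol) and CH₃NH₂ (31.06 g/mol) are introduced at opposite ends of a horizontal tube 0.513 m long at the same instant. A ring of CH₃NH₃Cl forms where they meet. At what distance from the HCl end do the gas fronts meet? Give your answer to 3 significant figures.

Distances travelled in equal time are proportional to diffusion rates, so d_HCl/d_CH₃NH₂ = √(M_CH₃NH₂/M_HCl) = √(31.06/36.46) = 0.9230.
With d_HCl + d_CH₃NH₂ = 0.513 m, d_CH₃NH₂ = 0.513/(1 + 0.9230) = 0.2668 m.
d_HCl = 0.513 − 0.2668 = 0.246 m.

0.246 m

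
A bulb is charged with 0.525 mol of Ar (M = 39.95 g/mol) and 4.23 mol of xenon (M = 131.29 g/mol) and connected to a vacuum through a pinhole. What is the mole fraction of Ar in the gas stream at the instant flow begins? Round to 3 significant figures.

The effusion rate of species i is ∝ p_i/√M_i ∝ n_i/√M_i.
Mole fraction of Ar in the effusate = (n_Ar/√M_Ar) / (n_Ar/√M_Ar + n_Xe/√M_Xe)
= (0.525/√39.95) / (0.525/√39.95 + 4.23/√131.29) = 0.08306/(0.08306 + 0.3692) = 0.184.

0.184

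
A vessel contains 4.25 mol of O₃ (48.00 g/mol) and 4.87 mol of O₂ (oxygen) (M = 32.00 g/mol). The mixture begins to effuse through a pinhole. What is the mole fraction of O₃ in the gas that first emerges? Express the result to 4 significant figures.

0.4161

Each component's effusion rate ∝ (its partial pressure)·(1/√M) ∝ n_i/√M_i.
x_O₃(eff) = (n_O₃/√M_O₃) / (n_O₃/√M_O₃ + n_O₂/√M_O₂)
= (4.25/√48.00) / (4.25/√48.00 + 4.87/√32.00) = 0.6134/(0.6134 + 0.8609) = 0.4161.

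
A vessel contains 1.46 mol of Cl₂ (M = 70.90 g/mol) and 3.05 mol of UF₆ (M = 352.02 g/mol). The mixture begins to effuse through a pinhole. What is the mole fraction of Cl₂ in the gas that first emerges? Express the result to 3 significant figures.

0.516

The effusion rate of species i is ∝ p_i/√M_i ∝ n_i/√M_i.
x_Cl₂(eff) = (n_Cl₂/√M_Cl₂) / (n_Cl₂/√M_Cl₂ + n_UF₆/√M_UF₆)
= (1.46/√70.90) / (1.46/√70.90 + 3.05/√352.02) = 0.1734/(0.1734 + 0.1626) = 0.516.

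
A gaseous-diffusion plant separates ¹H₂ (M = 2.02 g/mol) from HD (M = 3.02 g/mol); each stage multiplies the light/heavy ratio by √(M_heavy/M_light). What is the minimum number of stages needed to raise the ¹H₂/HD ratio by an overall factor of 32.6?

18

With α = √(3.02/2.02) per stage, ln α = ½ ln(1.49505) = 0.2011.
Need α^N ≥ 32.6 ⇒ N ≥ ln(32.6) / ln α = 3.484 / 0.2011 = 17.33.
Minimum whole number of stages: N = 18.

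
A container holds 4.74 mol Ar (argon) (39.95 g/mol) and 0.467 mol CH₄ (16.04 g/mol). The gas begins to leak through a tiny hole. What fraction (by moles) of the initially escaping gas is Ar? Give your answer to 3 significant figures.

0.865

Each component's effusion rate ∝ (its partial pressure)·(1/√M) ∝ n_i/√M_i.
x_Ar(eff) = (n_Ar/√M_Ar) / (n_Ar/√M_Ar + n_CH₄/√M_CH₄)
= (4.74/√39.95) / (4.74/√39.95 + 0.467/√16.04) = 0.7499/(0.7499 + 0.1166) = 0.865.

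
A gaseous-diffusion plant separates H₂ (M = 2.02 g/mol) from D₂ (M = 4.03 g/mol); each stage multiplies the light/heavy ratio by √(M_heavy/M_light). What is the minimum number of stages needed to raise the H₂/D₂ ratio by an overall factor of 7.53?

Single-stage factor α = √(4.03/2.02), so ln α = ½ ln(1.99505) = 0.3453.
Need α^N ≥ 7.53 ⇒ N ≥ ln(7.53) / ln α = 2.019 / 0.3453 = 5.85.
Rounding up, N = 6 stages.

6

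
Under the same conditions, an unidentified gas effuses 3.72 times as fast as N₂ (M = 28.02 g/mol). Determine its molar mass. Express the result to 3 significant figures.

By Graham's law, rate_X/rate_N₂ = √(M_N₂/M_X).
3.72 = √(28.02/M_X)
M_X = 28.02 / 3.72² = 28.02 / 13.84 = 2.02 g/mol

2.02 g/mol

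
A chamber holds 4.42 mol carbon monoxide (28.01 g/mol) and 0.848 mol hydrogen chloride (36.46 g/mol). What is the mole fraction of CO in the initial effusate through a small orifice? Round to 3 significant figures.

0.856

The effusion rate of species i is ∝ p_i/√M_i ∝ n_i/√M_i.
So x_CO in the escaping gas = (n_CO/√M_CO) / Σ(n_i/√M_i)
= (4.42/√28.01) / (4.42/√28.01 + 0.848/√36.46) = 0.8352/(0.8352 + 0.1404) = 0.856.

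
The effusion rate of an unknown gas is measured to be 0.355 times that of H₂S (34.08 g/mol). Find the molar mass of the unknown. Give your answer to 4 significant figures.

Since effusion rate ∝ 1/√M, rate_X/rate_H₂S = √(M_H₂S/M_X).
0.355 = √(34.08/M_X)
M_X = 34.08 / 0.355² = 34.08 / 0.1260 = 270.4 g/mol

270.4 g/mol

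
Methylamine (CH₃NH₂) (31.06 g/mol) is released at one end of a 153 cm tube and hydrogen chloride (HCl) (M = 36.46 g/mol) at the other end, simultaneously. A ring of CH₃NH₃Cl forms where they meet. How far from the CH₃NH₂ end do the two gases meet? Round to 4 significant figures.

The fronts meet when d_CH₃NH₂ + d_HCl = L with d_CH₃NH₂/d_HCl = √(M_HCl/M_CH₃NH₂) (Graham's law). Here √(M_HCl/M_CH₃NH₂) = √(36.46/31.06) = 1.083.
With d_CH₃NH₂ + d_HCl = 153 cm, d_HCl = 153/(1 + 1.083) = 73.44 cm.
d_CH₃NH₂ = 153 − 73.44 = 79.56 cm.

79.56 cm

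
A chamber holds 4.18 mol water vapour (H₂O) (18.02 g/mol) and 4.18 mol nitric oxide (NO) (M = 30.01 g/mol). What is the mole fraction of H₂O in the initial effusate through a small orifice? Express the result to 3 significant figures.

0.563

Each component's effusion rate ∝ (its partial pressure)·(1/√M) ∝ n_i/√M_i.
x_H₂O(eff) = (n_H₂O/√M_H₂O) / (n_H₂O/√M_H₂O + n_NO/√M_NO)
= (4.18/√18.02) / (4.18/√18.02 + 4.18/√30.01) = 0.9847/(0.9847 + 0.7630) = 0.563.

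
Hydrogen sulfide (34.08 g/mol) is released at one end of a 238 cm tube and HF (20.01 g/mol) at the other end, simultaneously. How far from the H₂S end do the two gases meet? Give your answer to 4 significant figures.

103.3 cm

In equal time, each gas travels a distance ∝ its rate ∝ 1/√M, so d_H₂S/d_HF = √(M_HF/M_H₂S) = √(20.01/34.08) = 0.7663.
With d_H₂S + d_HF = 238 cm, d_HF = 238/(1 + 0.7663) = 134.7 cm.
d_H₂S = 238 − 134.7 = 103.3 cm.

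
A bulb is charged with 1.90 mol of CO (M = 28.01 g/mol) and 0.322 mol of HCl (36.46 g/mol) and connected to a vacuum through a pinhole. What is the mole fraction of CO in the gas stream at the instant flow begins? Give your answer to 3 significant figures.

The effusion rate of species i is ∝ p_i/√M_i ∝ n_i/√M_i.
x_CO(eff) = (n_CO/√M_CO) / (n_CO/√M_CO + n_HCl/√M_HCl)
= (1.90/√28.01) / (1.90/√28.01 + 0.322/√36.46) = 0.3590/(0.3590 + 0.05333) = 0.871.

0.871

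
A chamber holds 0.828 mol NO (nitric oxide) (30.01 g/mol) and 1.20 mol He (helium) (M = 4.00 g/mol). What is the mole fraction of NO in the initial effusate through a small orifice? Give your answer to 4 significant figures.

The effusion rate of species i is ∝ p_i/√M_i ∝ n_i/√M_i.
Mole fraction of NO in the effusate = (n_NO/√M_NO) / (n_NO/√M_NO + n_He/√M_He)
= (0.828/√30.01) / (0.828/√30.01 + 1.20/√4.00) = 0.1511/(0.1511 + 0.6000) = 0.2012.

0.2012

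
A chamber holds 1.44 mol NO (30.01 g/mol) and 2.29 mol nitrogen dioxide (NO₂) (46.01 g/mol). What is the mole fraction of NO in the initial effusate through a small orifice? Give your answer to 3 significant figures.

0.438

The effusion rate of species i is ∝ p_i/√M_i ∝ n_i/√M_i.
Mole fraction of NO in the effusate = (n_NO/√M_NO) / (n_NO/√M_NO + n_NO₂/√M_NO₂)
= (1.44/√30.01) / (1.44/√30.01 + 2.29/√46.01) = 0.2629/(0.2629 + 0.3376) = 0.438.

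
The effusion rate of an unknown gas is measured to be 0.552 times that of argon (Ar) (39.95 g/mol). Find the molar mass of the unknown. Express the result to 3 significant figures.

131 g/mol

Since effusion rate ∝ 1/√M, rate_X/rate_Ar = √(M_Ar/M_X).
0.552 = √(39.95/M_X)
M_X = 39.95 / 0.552² = 39.95 / 0.3047 = 131 g/mol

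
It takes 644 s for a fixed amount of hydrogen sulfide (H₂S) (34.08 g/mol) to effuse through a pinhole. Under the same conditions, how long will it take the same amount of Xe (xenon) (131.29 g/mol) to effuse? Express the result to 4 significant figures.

1264 s

Using Graham's law: t_Xe/t_H₂S = √(M_Xe/M_H₂S) = √(131.29/34.08) = √3.852 = 1.963.
So the time for Xe is 644 × 1.963 = 1264 s.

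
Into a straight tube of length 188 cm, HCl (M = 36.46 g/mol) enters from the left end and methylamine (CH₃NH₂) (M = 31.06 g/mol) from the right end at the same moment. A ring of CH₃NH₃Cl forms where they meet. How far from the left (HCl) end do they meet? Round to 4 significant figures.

90.24 cm

The fronts meet when d_HCl + d_CH₃NH₂ = L with d_HCl/d_CH₃NH₂ = √(M_CH₃NH₂/M_HCl) (Graham's law). Here √(M_CH₃NH₂/M_HCl) = √(31.06/36.46) = 0.9230.
With d_HCl + d_CH₃NH₂ = 188 cm, d_CH₃NH₂ = 188/(1 + 0.9230) = 97.76 cm.
d_HCl = 188 − 97.76 = 90.24 cm.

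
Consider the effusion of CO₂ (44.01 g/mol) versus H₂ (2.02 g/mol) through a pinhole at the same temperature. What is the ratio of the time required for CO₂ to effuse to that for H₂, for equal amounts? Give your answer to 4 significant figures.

4.668

Graham's law gives t_CO₂/t_H₂ = √(M_CO₂/M_H₂) = √(44.01/2.02) = √21.79 = 4.668.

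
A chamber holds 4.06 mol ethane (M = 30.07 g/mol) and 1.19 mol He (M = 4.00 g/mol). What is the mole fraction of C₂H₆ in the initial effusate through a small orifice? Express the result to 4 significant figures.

0.5544

Rate_i ∝ x_i/√M_i (Graham's law weighted by mole fraction), so the effusate composition follows n_i/√M_i.
x_C₂H₆(eff) = (n_C₂H₆/√M_C₂H₆) / (n_C₂H₆/√M_C₂H₆ + n_He/√M_He)
= (4.06/√30.07) / (4.06/√30.07 + 1.19/√4.00) = 0.7404/(0.7404 + 0.5950) = 0.5544.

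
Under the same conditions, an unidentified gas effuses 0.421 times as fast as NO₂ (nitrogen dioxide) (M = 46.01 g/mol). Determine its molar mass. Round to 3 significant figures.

260 g/mol

Using Graham's law: rate_X/rate_NO₂ = √(M_NO₂/M_X).
0.421 = √(46.01/M_X)
M_X = 46.01 / 0.421² = 46.01 / 0.1772 = 260 g/mol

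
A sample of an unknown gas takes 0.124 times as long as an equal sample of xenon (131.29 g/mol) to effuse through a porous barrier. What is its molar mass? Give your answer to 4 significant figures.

2.019 g/mol

Since effusion rate ∝ 1/√M, t_X/t_Xe = √(M_X/M_Xe).
0.124 = √(M_X/131.29)
M_X = 131.29 × 0.124² = 131.29 × 0.01538 = 2.019 g/mol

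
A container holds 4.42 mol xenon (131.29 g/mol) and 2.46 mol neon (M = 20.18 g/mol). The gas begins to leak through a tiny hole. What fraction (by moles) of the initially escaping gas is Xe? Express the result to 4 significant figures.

0.4133

Effusion rate of each component ∝ n_i/√M_i (partial pressure × 1/√M).
Mole fraction of Xe in the effusate = (n_Xe/√M_Xe) / (n_Xe/√M_Xe + n_Ne/√M_Ne)
= (4.42/√131.29) / (4.42/√131.29 + 2.46/√20.18) = 0.3858/(0.3858 + 0.5476) = 0.4133.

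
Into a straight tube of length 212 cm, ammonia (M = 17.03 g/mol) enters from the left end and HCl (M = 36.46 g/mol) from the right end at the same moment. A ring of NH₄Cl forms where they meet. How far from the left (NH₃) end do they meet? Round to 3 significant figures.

126 cm

Distances travelled in equal time are proportional to diffusion rates, so d_NH₃/d_HCl = √(M_HCl/M_NH₃) = √(36.46/17.03) = 1.463.
With d_NH₃ + d_HCl = 212 cm, d_HCl = 212/(1 + 1.463) = 86.07 cm.
d_NH₃ = 212 − 86.07 = 126 cm.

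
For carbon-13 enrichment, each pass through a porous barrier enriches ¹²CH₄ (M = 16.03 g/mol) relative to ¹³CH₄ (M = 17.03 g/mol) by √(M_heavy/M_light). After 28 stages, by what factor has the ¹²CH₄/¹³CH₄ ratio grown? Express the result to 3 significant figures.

2.33

Each stage multiplies the ratio by α = √(17.03/16.03), so after 28 stages the overall factor is α^28 = (17.03/16.03)^(28/2).
= 1.06238^14 = 2.33.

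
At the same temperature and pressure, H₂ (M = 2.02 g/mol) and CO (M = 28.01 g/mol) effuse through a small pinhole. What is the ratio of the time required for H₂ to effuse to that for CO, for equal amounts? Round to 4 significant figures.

0.2685

Graham's law gives t_H₂/t_CO = √(M_H₂/M_CO) = √(2.02/28.01) = √0.07212 = 0.2685.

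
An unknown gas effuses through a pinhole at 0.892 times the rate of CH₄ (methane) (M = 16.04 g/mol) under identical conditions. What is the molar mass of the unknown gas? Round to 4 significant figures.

20.16 g/mol

Using Graham's law: rate_X/rate_CH₄ = √(M_CH₄/M_X).
0.892 = √(16.04/M_X)
M_X = 16.04 / 0.892² = 16.04 / 0.7957 = 20.16 g/mol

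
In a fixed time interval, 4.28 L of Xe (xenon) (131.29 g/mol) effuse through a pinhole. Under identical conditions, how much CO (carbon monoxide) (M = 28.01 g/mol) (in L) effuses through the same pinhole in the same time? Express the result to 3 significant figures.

9.27 L

Since effusion rate ∝ 1/√M, rate_CO/rate_Xe = √(M_Xe/M_CO) = √(131.29/28.01) = √4.687 = 2.165.
So the volume for CO is 4.28 × 2.165 = 9.27 L.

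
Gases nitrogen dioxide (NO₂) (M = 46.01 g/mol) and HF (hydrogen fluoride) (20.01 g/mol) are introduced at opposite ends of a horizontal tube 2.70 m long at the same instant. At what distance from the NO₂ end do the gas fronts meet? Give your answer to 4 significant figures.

1.073 m

The fronts meet when d_NO₂ + d_HF = L with d_NO₂/d_HF = √(M_HF/M_NO₂) (Graham's law). Here √(M_HF/M_NO₂) = √(20.01/46.01) = 0.6595.
With d_NO₂ + d_HF = 2.70 m, d_HF = 2.70/(1 + 0.6595) = 1.627 m.
d_NO₂ = 2.70 − 1.627 = 1.073 m.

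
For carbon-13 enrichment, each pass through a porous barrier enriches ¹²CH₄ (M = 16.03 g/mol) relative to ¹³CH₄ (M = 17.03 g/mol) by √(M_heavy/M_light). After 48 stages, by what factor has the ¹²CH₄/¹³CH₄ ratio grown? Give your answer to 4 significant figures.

4.273

Overall factor = α^48 with α = √(17.03/16.03), i.e. (17.03/16.03)^(48/2).
= 1.06238^24 = 4.273.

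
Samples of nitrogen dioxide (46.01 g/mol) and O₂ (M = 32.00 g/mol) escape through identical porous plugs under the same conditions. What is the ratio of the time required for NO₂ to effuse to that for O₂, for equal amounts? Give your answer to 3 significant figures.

Graham's law gives t_NO₂/t_O₂ = √(M_NO₂/M_O₂) = √(46.01/32.00) = √1.438 = 1.20.

1.20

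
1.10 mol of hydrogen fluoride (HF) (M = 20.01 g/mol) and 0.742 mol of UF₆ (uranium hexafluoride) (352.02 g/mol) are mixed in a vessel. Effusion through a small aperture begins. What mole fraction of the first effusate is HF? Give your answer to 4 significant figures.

0.8615

The effusion rate of species i is ∝ p_i/√M_i ∝ n_i/√M_i.
Mole fraction of HF in the effusate = (n_HF/√M_HF) / (n_HF/√M_HF + n_UF₆/√M_UF₆)
= (1.10/√20.01) / (1.10/√20.01 + 0.742/√352.02) = 0.2459/(0.2459 + 0.03955) = 0.8615.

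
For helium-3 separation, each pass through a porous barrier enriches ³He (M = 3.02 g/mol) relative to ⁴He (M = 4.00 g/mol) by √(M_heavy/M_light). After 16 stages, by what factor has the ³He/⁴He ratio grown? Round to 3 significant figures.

Each stage multiplies the ratio by α = √(4.00/3.02), so after 16 stages the overall factor is α^16 = (4.00/3.02)^(16/2).
= 1.32450^8 = 9.47.

9.47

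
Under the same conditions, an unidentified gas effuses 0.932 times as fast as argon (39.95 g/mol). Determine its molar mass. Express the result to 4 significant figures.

Using Graham's law: rate_X/rate_Ar = √(M_Ar/M_X).
0.932 = √(39.95/M_X)
M_X = 39.95 / 0.932² = 39.95 / 0.8686 = 45.99 g/mol

45.99 g/mol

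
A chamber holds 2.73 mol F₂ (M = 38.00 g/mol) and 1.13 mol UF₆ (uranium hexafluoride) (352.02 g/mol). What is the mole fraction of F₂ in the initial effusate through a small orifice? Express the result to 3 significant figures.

0.880

Rate_i ∝ x_i/√M_i (Graham's law weighted by mole fraction), so the effusate composition follows n_i/√M_i.
So x_F₂ in the escaping gas = (n_F₂/√M_F₂) / Σ(n_i/√M_i)
= (2.73/√38.00) / (2.73/√38.00 + 1.13/√352.02) = 0.4429/(0.4429 + 0.06023) = 0.880.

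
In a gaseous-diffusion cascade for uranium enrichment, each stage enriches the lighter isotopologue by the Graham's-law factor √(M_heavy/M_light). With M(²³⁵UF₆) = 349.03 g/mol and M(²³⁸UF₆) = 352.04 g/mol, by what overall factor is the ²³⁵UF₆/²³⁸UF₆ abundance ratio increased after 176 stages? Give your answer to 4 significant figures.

The single-stage factor is √(M_heavy/M_light), so 176 stages give [√(352.04/349.03)]^176 = (352.04/349.03)^(176/2).
= 1.00862^88 = 2.129.

2.129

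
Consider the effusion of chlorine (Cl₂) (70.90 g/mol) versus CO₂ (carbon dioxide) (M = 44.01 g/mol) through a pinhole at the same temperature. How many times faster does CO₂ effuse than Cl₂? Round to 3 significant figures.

1.27

By Graham's law, rate_CO₂/rate_Cl₂ = √(M_Cl₂/M_CO₂) = √(70.90/44.01) = √1.611 = 1.27.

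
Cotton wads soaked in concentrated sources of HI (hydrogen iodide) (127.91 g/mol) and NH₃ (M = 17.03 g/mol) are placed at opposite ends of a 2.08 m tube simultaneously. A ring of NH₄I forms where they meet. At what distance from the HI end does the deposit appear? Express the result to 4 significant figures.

0.5561 m

In equal time, each gas travels a distance ∝ its rate ∝ 1/√M, so d_HI/d_NH₃ = √(M_NH₃/M_HI) = √(17.03/127.91) = 0.3649.
With d_HI + d_NH₃ = 2.08 m, d_NH₃ = 2.08/(1 + 0.3649) = 1.524 m.
d_HI = 2.08 − 1.524 = 0.5561 m.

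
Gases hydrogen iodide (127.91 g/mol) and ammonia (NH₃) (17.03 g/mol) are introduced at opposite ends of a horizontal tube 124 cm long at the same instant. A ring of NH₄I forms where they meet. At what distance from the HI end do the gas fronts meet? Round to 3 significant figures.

33.1 cm

Distances travelled in equal time are proportional to diffusion rates, so d_HI/d_NH₃ = √(M_NH₃/M_HI) = √(17.03/127.91) = 0.3649.
With d_HI + d_NH₃ = 124 cm, d_NH₃ = 124/(1 + 0.3649) = 90.85 cm.
d_HI = 124 − 90.85 = 33.1 cm.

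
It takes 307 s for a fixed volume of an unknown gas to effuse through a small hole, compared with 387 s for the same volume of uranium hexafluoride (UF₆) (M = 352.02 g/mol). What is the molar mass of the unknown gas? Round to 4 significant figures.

From Graham's law, t_X/t_UF₆ = √(M_X/M_UF₆).
307/387 = 0.7933 = √(M_X/352.02)
M_X = 352.02 × 0.7933² = 352.02 × 0.6293 = 221.5 g/mol

221.5 g/mol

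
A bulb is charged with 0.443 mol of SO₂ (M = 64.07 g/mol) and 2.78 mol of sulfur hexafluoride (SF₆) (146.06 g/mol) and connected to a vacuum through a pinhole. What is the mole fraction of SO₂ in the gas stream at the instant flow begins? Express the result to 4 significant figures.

Effusion rate of each component ∝ n_i/√M_i (partial pressure × 1/√M).
Mole fraction of SO₂ in the effusate = (n_SO₂/√M_SO₂) / (n_SO₂/√M_SO₂ + n_SF₆/√M_SF₆)
= (0.443/√64.07) / (0.443/√64.07 + 2.78/√146.06) = 0.05534/(0.05534 + 0.2300) = 0.1939.

0.1939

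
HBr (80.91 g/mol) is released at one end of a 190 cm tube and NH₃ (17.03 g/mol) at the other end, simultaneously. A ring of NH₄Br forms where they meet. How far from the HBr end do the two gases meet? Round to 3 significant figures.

59.8 cm

Graham's law gives d_HBr/d_NH₃ = rate_HBr/rate_NH₃ = √(M_NH₃/M_HBr) = √(17.03/80.91) = 0.4588.
With d_HBr + d_NH₃ = 190 cm, d_NH₃ = 190/(1 + 0.4588) = 130.2 cm.
d_HBr = 190 − 130.2 = 59.8 cm.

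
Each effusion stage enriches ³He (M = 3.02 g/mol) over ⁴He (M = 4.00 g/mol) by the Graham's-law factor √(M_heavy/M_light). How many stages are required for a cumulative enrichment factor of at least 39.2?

Single-stage factor α = √(4.00/3.02), so ln α = ½ ln(1.32450) = 0.1405.
Need α^N ≥ 39.2 ⇒ N ≥ ln(39.2) / ln α = 3.669 / 0.1405 = 26.11.
Rounding up, N = 27 stages.

27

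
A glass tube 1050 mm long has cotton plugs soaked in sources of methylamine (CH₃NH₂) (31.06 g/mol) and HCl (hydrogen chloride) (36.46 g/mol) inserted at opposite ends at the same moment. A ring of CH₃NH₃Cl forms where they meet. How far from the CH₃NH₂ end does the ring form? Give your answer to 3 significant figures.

In equal time, each gas travels a distance ∝ its rate ∝ 1/√M, so d_CH₃NH₂/d_HCl = √(M_HCl/M_CH₃NH₂) = √(36.46/31.06) = 1.083.
With d_CH₃NH₂ + d_HCl = 1050 mm, d_HCl = 1050/(1 + 1.083) = 504.0 mm.
d_CH₃NH₂ = 1050 − 504.0 = 546 mm.

546 mm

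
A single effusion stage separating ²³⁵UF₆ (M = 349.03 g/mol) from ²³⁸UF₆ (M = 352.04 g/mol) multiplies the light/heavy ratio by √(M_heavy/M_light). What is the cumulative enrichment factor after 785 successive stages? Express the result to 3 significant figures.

The single-stage factor is √(M_heavy/M_light), so 785 stages give [√(352.04/349.03)]^785 = (352.04/349.03)^(785/2).
= 1.00862^(785/2) = 29.1.

29.1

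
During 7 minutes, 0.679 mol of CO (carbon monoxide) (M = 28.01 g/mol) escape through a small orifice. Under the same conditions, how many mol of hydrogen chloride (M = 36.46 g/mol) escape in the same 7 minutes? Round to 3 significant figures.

By Graham's law, rate_HCl/rate_CO = √(M_CO/M_HCl) = √(28.01/36.46) = √0.7682 = 0.8765.
So the amount for HCl is 0.679 × 0.8765 = 0.595 mol.

0.595 mol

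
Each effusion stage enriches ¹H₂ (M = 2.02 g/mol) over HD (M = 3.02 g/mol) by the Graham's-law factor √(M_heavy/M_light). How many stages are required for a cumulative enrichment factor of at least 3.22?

6

Per stage α = (3.02/2.02)^(1/2) = 1.49505^0.5, giving ln α = 0.2011.
Need α^N ≥ 3.22 ⇒ N ≥ ln(3.22) / ln α = 1.169 / 0.2011 = 5.82.
Rounding up, N = 6 stages.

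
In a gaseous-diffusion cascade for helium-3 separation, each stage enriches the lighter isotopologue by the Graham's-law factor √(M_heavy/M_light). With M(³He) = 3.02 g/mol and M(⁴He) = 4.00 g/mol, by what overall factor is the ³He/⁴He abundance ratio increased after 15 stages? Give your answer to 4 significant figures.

8.230

After 15 stages the ratio has grown by (√(4.00/3.02))^15 = (4.00/3.02)^(15/2).
= 1.32450^(15/2) = 8.230.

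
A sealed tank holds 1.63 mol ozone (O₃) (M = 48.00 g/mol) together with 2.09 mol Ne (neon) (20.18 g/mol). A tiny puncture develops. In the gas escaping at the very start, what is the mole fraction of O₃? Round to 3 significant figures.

0.336

Effusion rate of each component ∝ n_i/√M_i (partial pressure × 1/√M).
So x_O₃ in the escaping gas = (n_O₃/√M_O₃) / Σ(n_i/√M_i)
= (1.63/√48.00) / (1.63/√48.00 + 2.09/√20.18) = 0.2353/(0.2353 + 0.4652) = 0.336.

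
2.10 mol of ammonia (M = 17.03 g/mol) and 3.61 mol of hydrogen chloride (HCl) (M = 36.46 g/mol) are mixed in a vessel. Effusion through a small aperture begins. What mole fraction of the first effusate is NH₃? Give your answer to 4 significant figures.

Effusion rate of each component ∝ n_i/√M_i (partial pressure × 1/√M).
Mole fraction of NH₃ in the effusate = (n_NH₃/√M_NH₃) / (n_NH₃/√M_NH₃ + n_HCl/√M_HCl)
= (2.10/√17.03) / (2.10/√17.03 + 3.61/√36.46) = 0.5089/(0.5089 + 0.5979) = 0.4598.

0.4598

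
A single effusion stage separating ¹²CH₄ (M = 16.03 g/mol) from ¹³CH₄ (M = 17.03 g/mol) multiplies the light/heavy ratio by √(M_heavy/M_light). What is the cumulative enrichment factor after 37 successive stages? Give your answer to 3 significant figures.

After 37 stages the ratio has grown by (√(17.03/16.03))^37 = (17.03/16.03)^(37/2).
= 1.06238^(37/2) = 3.06.

3.06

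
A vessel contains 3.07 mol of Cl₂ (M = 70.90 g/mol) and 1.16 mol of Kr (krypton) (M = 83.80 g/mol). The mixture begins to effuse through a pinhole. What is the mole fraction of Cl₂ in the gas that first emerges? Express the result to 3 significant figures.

0.742

Rate_i ∝ x_i/√M_i (Graham's law weighted by mole fraction), so the effusate composition follows n_i/√M_i.
Mole fraction of Cl₂ in the effusate = (n_Cl₂/√M_Cl₂) / (n_Cl₂/√M_Cl₂ + n_Kr/√M_Kr)
= (3.07/√70.90) / (3.07/√70.90 + 1.16/√83.80) = 0.3646/(0.3646 + 0.1267) = 0.742.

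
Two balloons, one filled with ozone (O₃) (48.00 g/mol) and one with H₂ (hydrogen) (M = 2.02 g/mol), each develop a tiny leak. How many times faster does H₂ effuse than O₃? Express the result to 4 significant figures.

4.875

Since effusion rate ∝ 1/√M, rate_H₂/rate_O₃ = √(M_O₃/M_H₂) = √(48.00/2.02) = √23.76 = 4.875.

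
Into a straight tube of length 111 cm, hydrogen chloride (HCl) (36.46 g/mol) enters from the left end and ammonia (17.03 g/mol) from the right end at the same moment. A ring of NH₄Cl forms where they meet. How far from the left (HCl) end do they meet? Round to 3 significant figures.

45.1 cm

Distances travelled in equal time are proportional to diffusion rates, so d_HCl/d_NH₃ = √(M_NH₃/M_HCl) = √(17.03/36.46) = 0.6834.
With d_HCl + d_NH₃ = 111 cm, d_NH₃ = 111/(1 + 0.6834) = 65.94 cm.
d_HCl = 111 − 65.94 = 45.1 cm.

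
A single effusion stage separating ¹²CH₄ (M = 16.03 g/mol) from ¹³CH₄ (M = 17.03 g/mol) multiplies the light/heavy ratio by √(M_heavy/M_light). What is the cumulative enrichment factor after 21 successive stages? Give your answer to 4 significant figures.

1.888

Each stage multiplies the ratio by α = √(17.03/16.03), so after 21 stages the overall factor is α^21 = (17.03/16.03)^(21/2).
= 1.06238^(21/2) = 1.888.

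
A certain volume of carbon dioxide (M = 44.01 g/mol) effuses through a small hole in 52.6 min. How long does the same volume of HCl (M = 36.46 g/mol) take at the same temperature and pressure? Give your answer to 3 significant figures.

Since effusion rate ∝ 1/√M, t_HCl/t_CO₂ = √(M_HCl/M_CO₂) = √(36.46/44.01) = √0.8284 = 0.9102.
So the time for HCl is 52.6 × 0.9102 = 47.9 min.

47.9 min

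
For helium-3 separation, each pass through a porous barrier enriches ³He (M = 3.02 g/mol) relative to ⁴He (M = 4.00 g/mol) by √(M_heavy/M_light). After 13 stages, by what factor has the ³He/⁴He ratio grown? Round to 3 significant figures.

6.21

After 13 stages the ratio has grown by (√(4.00/3.02))^13 = (4.00/3.02)^(13/2).
= 1.32450^(13/2) = 6.21.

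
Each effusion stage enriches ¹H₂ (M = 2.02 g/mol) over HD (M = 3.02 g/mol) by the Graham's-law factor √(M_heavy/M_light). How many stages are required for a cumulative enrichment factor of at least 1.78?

Single-stage factor α = √(3.02/2.02), so ln α = ½ ln(1.49505) = 0.2011.
Need α^N ≥ 1.78 ⇒ N ≥ ln(1.78) / ln α = 0.5766 / 0.2011 = 2.87.
Minimum whole number of stages: N = 3.

3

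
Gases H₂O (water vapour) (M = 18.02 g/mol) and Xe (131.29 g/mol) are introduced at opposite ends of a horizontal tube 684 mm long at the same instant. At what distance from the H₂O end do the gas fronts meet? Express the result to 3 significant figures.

499 mm

Distances travelled in equal time are proportional to diffusion rates, so d_H₂O/d_Xe = √(M_Xe/M_H₂O) = √(131.29/18.02) = 2.699.
With d_H₂O + d_Xe = 684 mm, d_Xe = 684/(1 + 2.699) = 184.9 mm.
d_H₂O = 684 − 184.9 = 499 mm.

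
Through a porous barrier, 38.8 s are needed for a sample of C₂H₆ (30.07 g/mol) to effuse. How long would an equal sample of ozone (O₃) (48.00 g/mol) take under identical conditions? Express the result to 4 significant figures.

By Graham's law, t_O₃/t_C₂H₆ = √(M_O₃/M_C₂H₆) = √(48.00/30.07) = √1.596 = 1.263.
So the time for O₃ is 38.8 × 1.263 = 49.02 s.

49.02 s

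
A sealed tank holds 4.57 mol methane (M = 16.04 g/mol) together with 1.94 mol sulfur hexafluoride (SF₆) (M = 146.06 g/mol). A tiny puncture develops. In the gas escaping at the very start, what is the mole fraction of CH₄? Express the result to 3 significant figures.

0.877

Rate_i ∝ x_i/√M_i (Graham's law weighted by mole fraction), so the effusate composition follows n_i/√M_i.
So x_CH₄ in the escaping gas = (n_CH₄/√M_CH₄) / Σ(n_i/√M_i)
= (4.57/√16.04) / (4.57/√16.04 + 1.94/√146.06) = 1.141/(1.141 + 0.1605) = 0.877.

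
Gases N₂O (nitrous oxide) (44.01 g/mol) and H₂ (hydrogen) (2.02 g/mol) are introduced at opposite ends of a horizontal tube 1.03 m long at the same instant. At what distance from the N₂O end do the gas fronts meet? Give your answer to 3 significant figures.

Graham's law gives d_N₂O/d_H₂ = rate_N₂O/rate_H₂ = √(M_H₂/M_N₂O) = √(2.02/44.01) = 0.2142.
With d_N₂O + d_H₂ = 1.03 m, d_H₂ = 1.03/(1 + 0.2142) = 0.8483 m.
d_N₂O = 1.03 − 0.8483 = 0.182 m.

0.182 m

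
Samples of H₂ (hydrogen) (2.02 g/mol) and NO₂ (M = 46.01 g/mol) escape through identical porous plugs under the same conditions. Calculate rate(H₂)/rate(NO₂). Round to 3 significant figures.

4.77

Using Graham's law: rate_H₂/rate_NO₂ = √(M_NO₂/M_H₂) = √(46.01/2.02) = √22.78 = 4.77.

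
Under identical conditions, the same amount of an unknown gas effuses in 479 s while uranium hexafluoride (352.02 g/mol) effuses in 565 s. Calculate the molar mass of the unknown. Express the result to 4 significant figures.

Graham's law gives t_X/t_UF₆ = √(M_X/M_UF₆).
479/565 = 0.8478 = √(M_X/352.02)
M_X = 352.02 × 0.8478² = 352.02 × 0.7187 = 253.0 g/mol

253.0 g/mol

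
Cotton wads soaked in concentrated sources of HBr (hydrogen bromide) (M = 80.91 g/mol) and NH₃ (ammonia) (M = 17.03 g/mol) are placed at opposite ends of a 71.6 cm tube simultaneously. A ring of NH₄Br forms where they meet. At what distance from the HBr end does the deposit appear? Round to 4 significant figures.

22.52 cm

In equal time, each gas travels a distance ∝ its rate ∝ 1/√M, so d_HBr/d_NH₃ = √(M_NH₃/M_HBr) = √(17.03/80.91) = 0.4588.
With d_HBr + d_NH₃ = 71.6 cm, d_NH₃ = 71.6/(1 + 0.4588) = 49.08 cm.
d_HBr = 71.6 − 49.08 = 22.52 cm.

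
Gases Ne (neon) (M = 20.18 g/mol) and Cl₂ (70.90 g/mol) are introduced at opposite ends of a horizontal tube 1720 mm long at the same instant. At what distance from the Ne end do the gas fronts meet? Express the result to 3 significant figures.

In equal time, each gas travels a distance ∝ its rate ∝ 1/√M, so d_Ne/d_Cl₂ = √(M_Cl₂/M_Ne) = √(70.90/20.18) = 1.874.
With d_Ne + d_Cl₂ = 1720 mm, d_Cl₂ = 1720/(1 + 1.874) = 598.4 mm.
d_Ne = 1720 − 598.4 = 1120 mm.

1120 mm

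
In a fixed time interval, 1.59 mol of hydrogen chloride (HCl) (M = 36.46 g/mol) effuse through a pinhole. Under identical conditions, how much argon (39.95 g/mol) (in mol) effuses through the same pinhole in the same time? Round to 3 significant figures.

Graham's law gives rate_Ar/rate_HCl = √(M_HCl/M_Ar) = √(36.46/39.95) = √0.9126 = 0.9553.
So the amount for Ar is 1.59 × 0.9553 = 1.52 mol.

1.52 mol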